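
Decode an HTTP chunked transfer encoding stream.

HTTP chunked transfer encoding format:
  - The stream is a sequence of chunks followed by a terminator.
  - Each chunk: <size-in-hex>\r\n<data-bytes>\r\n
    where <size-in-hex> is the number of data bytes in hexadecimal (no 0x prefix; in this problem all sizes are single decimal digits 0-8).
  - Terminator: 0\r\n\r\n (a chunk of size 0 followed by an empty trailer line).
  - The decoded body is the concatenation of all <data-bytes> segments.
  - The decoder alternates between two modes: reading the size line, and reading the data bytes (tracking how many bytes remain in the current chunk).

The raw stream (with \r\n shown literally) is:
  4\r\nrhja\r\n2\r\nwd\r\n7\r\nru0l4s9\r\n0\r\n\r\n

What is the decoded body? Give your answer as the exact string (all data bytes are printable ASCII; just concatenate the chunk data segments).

Answer: rhjawdru0l4s9

Derivation:
Chunk 1: stream[0..1]='4' size=0x4=4, data at stream[3..7]='rhja' -> body[0..4], body so far='rhja'
Chunk 2: stream[9..10]='2' size=0x2=2, data at stream[12..14]='wd' -> body[4..6], body so far='rhjawd'
Chunk 3: stream[16..17]='7' size=0x7=7, data at stream[19..26]='ru0l4s9' -> body[6..13], body so far='rhjawdru0l4s9'
Chunk 4: stream[28..29]='0' size=0 (terminator). Final body='rhjawdru0l4s9' (13 bytes)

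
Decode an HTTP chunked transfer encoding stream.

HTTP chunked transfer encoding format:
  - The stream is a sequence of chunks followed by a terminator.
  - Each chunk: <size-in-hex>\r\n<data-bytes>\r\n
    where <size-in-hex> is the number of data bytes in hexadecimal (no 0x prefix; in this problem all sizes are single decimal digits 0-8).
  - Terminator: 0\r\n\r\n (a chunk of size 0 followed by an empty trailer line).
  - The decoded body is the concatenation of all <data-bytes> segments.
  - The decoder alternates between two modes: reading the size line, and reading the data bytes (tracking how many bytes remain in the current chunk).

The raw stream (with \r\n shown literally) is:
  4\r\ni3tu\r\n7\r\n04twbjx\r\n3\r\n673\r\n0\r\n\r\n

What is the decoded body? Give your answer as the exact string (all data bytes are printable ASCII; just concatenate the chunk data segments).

Chunk 1: stream[0..1]='4' size=0x4=4, data at stream[3..7]='i3tu' -> body[0..4], body so far='i3tu'
Chunk 2: stream[9..10]='7' size=0x7=7, data at stream[12..19]='04twbjx' -> body[4..11], body so far='i3tu04twbjx'
Chunk 3: stream[21..22]='3' size=0x3=3, data at stream[24..27]='673' -> body[11..14], body so far='i3tu04twbjx673'
Chunk 4: stream[29..30]='0' size=0 (terminator). Final body='i3tu04twbjx673' (14 bytes)

Answer: i3tu04twbjx673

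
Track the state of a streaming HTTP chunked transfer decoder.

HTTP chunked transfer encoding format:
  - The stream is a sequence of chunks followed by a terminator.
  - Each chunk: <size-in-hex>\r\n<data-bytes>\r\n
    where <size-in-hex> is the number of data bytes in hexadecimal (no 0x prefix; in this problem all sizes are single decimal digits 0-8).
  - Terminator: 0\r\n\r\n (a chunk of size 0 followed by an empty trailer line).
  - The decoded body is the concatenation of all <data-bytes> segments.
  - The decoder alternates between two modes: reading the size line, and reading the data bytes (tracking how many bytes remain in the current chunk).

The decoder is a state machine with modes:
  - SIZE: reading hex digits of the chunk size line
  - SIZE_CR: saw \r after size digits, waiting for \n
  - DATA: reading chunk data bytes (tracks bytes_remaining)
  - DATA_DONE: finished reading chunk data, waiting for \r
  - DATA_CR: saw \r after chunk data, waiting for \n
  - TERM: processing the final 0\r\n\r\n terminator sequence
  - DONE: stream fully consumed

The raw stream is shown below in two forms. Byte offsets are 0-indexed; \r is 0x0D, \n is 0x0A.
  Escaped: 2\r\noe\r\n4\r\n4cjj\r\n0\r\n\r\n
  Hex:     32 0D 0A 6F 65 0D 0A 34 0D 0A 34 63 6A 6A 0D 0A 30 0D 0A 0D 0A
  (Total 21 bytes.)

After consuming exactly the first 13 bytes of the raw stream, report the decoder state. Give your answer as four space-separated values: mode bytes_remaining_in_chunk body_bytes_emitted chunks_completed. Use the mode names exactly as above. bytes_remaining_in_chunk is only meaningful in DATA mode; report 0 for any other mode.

Byte 0 = '2': mode=SIZE remaining=0 emitted=0 chunks_done=0
Byte 1 = 0x0D: mode=SIZE_CR remaining=0 emitted=0 chunks_done=0
Byte 2 = 0x0A: mode=DATA remaining=2 emitted=0 chunks_done=0
Byte 3 = 'o': mode=DATA remaining=1 emitted=1 chunks_done=0
Byte 4 = 'e': mode=DATA_DONE remaining=0 emitted=2 chunks_done=0
Byte 5 = 0x0D: mode=DATA_CR remaining=0 emitted=2 chunks_done=0
Byte 6 = 0x0A: mode=SIZE remaining=0 emitted=2 chunks_done=1
Byte 7 = '4': mode=SIZE remaining=0 emitted=2 chunks_done=1
Byte 8 = 0x0D: mode=SIZE_CR remaining=0 emitted=2 chunks_done=1
Byte 9 = 0x0A: mode=DATA remaining=4 emitted=2 chunks_done=1
Byte 10 = '4': mode=DATA remaining=3 emitted=3 chunks_done=1
Byte 11 = 'c': mode=DATA remaining=2 emitted=4 chunks_done=1
Byte 12 = 'j': mode=DATA remaining=1 emitted=5 chunks_done=1

Answer: DATA 1 5 1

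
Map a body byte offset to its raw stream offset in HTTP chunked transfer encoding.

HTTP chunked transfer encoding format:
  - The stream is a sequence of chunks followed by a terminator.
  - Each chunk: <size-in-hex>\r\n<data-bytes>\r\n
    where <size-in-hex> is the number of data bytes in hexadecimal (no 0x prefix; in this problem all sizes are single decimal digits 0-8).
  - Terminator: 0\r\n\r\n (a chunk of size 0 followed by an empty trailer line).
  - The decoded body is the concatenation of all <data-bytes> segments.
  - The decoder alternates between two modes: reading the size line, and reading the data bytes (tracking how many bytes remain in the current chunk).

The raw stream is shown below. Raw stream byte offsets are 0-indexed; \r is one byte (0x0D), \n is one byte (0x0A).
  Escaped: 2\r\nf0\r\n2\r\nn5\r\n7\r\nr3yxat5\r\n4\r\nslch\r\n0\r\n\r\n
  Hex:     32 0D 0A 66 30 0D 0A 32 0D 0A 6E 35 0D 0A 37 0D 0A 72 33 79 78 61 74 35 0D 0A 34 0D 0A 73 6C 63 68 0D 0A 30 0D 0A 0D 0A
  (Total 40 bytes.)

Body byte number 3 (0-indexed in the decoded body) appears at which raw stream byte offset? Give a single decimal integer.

Answer: 11

Derivation:
Chunk 1: stream[0..1]='2' size=0x2=2, data at stream[3..5]='f0' -> body[0..2], body so far='f0'
Chunk 2: stream[7..8]='2' size=0x2=2, data at stream[10..12]='n5' -> body[2..4], body so far='f0n5'
Chunk 3: stream[14..15]='7' size=0x7=7, data at stream[17..24]='r3yxat5' -> body[4..11], body so far='f0n5r3yxat5'
Chunk 4: stream[26..27]='4' size=0x4=4, data at stream[29..33]='slch' -> body[11..15], body so far='f0n5r3yxat5slch'
Chunk 5: stream[35..36]='0' size=0 (terminator). Final body='f0n5r3yxat5slch' (15 bytes)
Body byte 3 at stream offset 11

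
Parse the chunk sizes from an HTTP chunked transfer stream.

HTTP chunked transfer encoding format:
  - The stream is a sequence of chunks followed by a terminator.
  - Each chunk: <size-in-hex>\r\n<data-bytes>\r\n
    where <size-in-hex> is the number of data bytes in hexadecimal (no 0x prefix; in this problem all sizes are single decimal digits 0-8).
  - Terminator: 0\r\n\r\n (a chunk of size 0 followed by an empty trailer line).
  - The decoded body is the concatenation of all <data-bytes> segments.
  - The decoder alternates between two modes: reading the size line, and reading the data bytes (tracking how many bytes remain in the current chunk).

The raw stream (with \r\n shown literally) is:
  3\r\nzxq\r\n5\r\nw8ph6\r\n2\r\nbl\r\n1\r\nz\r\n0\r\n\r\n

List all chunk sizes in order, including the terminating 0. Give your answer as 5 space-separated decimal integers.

Chunk 1: stream[0..1]='3' size=0x3=3, data at stream[3..6]='zxq' -> body[0..3], body so far='zxq'
Chunk 2: stream[8..9]='5' size=0x5=5, data at stream[11..16]='w8ph6' -> body[3..8], body so far='zxqw8ph6'
Chunk 3: stream[18..19]='2' size=0x2=2, data at stream[21..23]='bl' -> body[8..10], body so far='zxqw8ph6bl'
Chunk 4: stream[25..26]='1' size=0x1=1, data at stream[28..29]='z' -> body[10..11], body so far='zxqw8ph6blz'
Chunk 5: stream[31..32]='0' size=0 (terminator). Final body='zxqw8ph6blz' (11 bytes)

Answer: 3 5 2 1 0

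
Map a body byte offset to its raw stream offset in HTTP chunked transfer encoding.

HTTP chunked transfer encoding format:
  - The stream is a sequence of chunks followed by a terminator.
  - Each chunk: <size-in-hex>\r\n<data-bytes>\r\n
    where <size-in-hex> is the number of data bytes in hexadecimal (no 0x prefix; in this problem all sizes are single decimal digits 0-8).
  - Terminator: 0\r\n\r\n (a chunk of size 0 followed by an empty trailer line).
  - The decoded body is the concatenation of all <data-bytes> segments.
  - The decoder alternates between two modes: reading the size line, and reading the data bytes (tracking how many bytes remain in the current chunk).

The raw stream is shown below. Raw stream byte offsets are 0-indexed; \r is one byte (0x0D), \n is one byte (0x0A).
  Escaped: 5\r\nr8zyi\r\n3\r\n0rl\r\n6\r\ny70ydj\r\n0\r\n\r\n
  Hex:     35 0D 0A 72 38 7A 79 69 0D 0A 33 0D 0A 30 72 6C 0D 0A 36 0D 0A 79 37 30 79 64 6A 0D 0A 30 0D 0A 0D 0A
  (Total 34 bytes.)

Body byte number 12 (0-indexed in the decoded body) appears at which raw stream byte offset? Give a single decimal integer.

Chunk 1: stream[0..1]='5' size=0x5=5, data at stream[3..8]='r8zyi' -> body[0..5], body so far='r8zyi'
Chunk 2: stream[10..11]='3' size=0x3=3, data at stream[13..16]='0rl' -> body[5..8], body so far='r8zyi0rl'
Chunk 3: stream[18..19]='6' size=0x6=6, data at stream[21..27]='y70ydj' -> body[8..14], body so far='r8zyi0rly70ydj'
Chunk 4: stream[29..30]='0' size=0 (terminator). Final body='r8zyi0rly70ydj' (14 bytes)
Body byte 12 at stream offset 25

Answer: 25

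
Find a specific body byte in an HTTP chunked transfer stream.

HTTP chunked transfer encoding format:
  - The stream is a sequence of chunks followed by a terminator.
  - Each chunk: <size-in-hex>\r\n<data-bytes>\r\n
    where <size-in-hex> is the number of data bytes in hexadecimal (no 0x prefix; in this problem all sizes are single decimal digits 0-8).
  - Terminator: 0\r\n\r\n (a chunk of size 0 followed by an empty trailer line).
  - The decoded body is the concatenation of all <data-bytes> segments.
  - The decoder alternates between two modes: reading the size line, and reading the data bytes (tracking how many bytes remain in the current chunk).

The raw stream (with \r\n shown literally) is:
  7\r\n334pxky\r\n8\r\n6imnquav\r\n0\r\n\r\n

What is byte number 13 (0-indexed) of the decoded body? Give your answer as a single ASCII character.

Chunk 1: stream[0..1]='7' size=0x7=7, data at stream[3..10]='334pxky' -> body[0..7], body so far='334pxky'
Chunk 2: stream[12..13]='8' size=0x8=8, data at stream[15..23]='6imnquav' -> body[7..15], body so far='334pxky6imnquav'
Chunk 3: stream[25..26]='0' size=0 (terminator). Final body='334pxky6imnquav' (15 bytes)
Body byte 13 = 'a'

Answer: a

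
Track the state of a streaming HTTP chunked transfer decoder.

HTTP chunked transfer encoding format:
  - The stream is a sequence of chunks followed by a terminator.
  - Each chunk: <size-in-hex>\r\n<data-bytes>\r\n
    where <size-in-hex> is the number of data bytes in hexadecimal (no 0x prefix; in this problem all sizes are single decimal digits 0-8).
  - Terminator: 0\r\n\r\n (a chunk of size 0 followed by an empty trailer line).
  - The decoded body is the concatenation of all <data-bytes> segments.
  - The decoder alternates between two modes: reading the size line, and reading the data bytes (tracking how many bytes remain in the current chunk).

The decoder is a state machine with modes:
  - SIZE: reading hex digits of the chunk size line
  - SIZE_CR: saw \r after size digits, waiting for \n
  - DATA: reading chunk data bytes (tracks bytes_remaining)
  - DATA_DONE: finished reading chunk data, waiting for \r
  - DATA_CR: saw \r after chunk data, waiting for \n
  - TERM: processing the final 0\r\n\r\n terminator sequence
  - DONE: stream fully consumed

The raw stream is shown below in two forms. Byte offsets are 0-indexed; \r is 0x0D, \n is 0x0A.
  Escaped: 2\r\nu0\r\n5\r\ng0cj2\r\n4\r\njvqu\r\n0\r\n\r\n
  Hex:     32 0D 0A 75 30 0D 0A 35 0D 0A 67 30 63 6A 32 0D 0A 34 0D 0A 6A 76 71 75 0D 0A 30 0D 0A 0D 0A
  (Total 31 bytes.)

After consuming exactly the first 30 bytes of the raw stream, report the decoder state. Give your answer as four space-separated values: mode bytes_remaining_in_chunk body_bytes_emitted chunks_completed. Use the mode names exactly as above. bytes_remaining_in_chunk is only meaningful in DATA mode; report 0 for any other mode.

Answer: TERM 0 11 3

Derivation:
Byte 0 = '2': mode=SIZE remaining=0 emitted=0 chunks_done=0
Byte 1 = 0x0D: mode=SIZE_CR remaining=0 emitted=0 chunks_done=0
Byte 2 = 0x0A: mode=DATA remaining=2 emitted=0 chunks_done=0
Byte 3 = 'u': mode=DATA remaining=1 emitted=1 chunks_done=0
Byte 4 = '0': mode=DATA_DONE remaining=0 emitted=2 chunks_done=0
Byte 5 = 0x0D: mode=DATA_CR remaining=0 emitted=2 chunks_done=0
Byte 6 = 0x0A: mode=SIZE remaining=0 emitted=2 chunks_done=1
Byte 7 = '5': mode=SIZE remaining=0 emitted=2 chunks_done=1
Byte 8 = 0x0D: mode=SIZE_CR remaining=0 emitted=2 chunks_done=1
Byte 9 = 0x0A: mode=DATA remaining=5 emitted=2 chunks_done=1
Byte 10 = 'g': mode=DATA remaining=4 emitted=3 chunks_done=1
Byte 11 = '0': mode=DATA remaining=3 emitted=4 chunks_done=1
Byte 12 = 'c': mode=DATA remaining=2 emitted=5 chunks_done=1
Byte 13 = 'j': mode=DATA remaining=1 emitted=6 chunks_done=1
Byte 14 = '2': mode=DATA_DONE remaining=0 emitted=7 chunks_done=1
Byte 15 = 0x0D: mode=DATA_CR remaining=0 emitted=7 chunks_done=1
Byte 16 = 0x0A: mode=SIZE remaining=0 emitted=7 chunks_done=2
Byte 17 = '4': mode=SIZE remaining=0 emitted=7 chunks_done=2
Byte 18 = 0x0D: mode=SIZE_CR remaining=0 emitted=7 chunks_done=2
Byte 19 = 0x0A: mode=DATA remaining=4 emitted=7 chunks_done=2
Byte 20 = 'j': mode=DATA remaining=3 emitted=8 chunks_done=2
Byte 21 = 'v': mode=DATA remaining=2 emitted=9 chunks_done=2
Byte 22 = 'q': mode=DATA remaining=1 emitted=10 chunks_done=2
Byte 23 = 'u': mode=DATA_DONE remaining=0 emitted=11 chunks_done=2
Byte 24 = 0x0D: mode=DATA_CR remaining=0 emitted=11 chunks_done=2
Byte 25 = 0x0A: mode=SIZE remaining=0 emitted=11 chunks_done=3
Byte 26 = '0': mode=SIZE remaining=0 emitted=11 chunks_done=3
Byte 27 = 0x0D: mode=SIZE_CR remaining=0 emitted=11 chunks_done=3
Byte 28 = 0x0A: mode=TERM remaining=0 emitted=11 chunks_done=3
Byte 29 = 0x0D: mode=TERM remaining=0 emitted=11 chunks_done=3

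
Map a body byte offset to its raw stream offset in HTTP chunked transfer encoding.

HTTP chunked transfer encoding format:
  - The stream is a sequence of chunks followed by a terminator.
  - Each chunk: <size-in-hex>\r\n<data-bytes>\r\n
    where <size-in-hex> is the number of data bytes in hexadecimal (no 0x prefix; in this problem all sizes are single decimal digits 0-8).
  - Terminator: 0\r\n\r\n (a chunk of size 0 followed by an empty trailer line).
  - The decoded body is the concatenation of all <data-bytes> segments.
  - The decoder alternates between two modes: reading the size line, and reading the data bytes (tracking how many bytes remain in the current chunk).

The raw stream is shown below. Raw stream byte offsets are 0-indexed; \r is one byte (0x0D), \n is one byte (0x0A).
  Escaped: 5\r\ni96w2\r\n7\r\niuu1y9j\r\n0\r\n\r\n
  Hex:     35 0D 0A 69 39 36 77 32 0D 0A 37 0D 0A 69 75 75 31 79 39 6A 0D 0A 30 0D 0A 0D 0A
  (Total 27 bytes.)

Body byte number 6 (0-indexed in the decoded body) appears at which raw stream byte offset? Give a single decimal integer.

Chunk 1: stream[0..1]='5' size=0x5=5, data at stream[3..8]='i96w2' -> body[0..5], body so far='i96w2'
Chunk 2: stream[10..11]='7' size=0x7=7, data at stream[13..20]='iuu1y9j' -> body[5..12], body so far='i96w2iuu1y9j'
Chunk 3: stream[22..23]='0' size=0 (terminator). Final body='i96w2iuu1y9j' (12 bytes)
Body byte 6 at stream offset 14

Answer: 14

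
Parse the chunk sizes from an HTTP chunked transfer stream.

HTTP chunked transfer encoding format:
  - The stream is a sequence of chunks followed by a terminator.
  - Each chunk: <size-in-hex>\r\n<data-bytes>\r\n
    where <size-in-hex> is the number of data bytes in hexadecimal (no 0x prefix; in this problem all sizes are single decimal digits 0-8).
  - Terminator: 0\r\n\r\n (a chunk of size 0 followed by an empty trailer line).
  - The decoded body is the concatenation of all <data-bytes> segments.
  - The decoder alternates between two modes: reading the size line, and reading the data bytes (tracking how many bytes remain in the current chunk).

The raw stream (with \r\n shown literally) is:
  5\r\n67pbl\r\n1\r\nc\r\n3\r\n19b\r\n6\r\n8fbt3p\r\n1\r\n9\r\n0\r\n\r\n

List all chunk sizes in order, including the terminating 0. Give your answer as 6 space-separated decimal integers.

Chunk 1: stream[0..1]='5' size=0x5=5, data at stream[3..8]='67pbl' -> body[0..5], body so far='67pbl'
Chunk 2: stream[10..11]='1' size=0x1=1, data at stream[13..14]='c' -> body[5..6], body so far='67pblc'
Chunk 3: stream[16..17]='3' size=0x3=3, data at stream[19..22]='19b' -> body[6..9], body so far='67pblc19b'
Chunk 4: stream[24..25]='6' size=0x6=6, data at stream[27..33]='8fbt3p' -> body[9..15], body so far='67pblc19b8fbt3p'
Chunk 5: stream[35..36]='1' size=0x1=1, data at stream[38..39]='9' -> body[15..16], body so far='67pblc19b8fbt3p9'
Chunk 6: stream[41..42]='0' size=0 (terminator). Final body='67pblc19b8fbt3p9' (16 bytes)

Answer: 5 1 3 6 1 0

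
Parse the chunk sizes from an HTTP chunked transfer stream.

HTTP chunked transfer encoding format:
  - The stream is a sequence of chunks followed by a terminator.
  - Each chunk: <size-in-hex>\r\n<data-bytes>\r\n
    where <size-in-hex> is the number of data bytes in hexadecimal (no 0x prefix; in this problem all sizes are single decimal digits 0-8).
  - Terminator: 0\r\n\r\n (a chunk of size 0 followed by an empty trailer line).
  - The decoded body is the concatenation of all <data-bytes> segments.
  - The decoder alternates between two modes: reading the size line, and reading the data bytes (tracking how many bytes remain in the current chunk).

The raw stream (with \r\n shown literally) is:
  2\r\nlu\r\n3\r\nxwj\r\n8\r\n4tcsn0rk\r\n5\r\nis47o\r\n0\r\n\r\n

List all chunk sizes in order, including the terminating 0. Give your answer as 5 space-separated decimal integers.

Answer: 2 3 8 5 0

Derivation:
Chunk 1: stream[0..1]='2' size=0x2=2, data at stream[3..5]='lu' -> body[0..2], body so far='lu'
Chunk 2: stream[7..8]='3' size=0x3=3, data at stream[10..13]='xwj' -> body[2..5], body so far='luxwj'
Chunk 3: stream[15..16]='8' size=0x8=8, data at stream[18..26]='4tcsn0rk' -> body[5..13], body so far='luxwj4tcsn0rk'
Chunk 4: stream[28..29]='5' size=0x5=5, data at stream[31..36]='is47o' -> body[13..18], body so far='luxwj4tcsn0rkis47o'
Chunk 5: stream[38..39]='0' size=0 (terminator). Final body='luxwj4tcsn0rkis47o' (18 bytes)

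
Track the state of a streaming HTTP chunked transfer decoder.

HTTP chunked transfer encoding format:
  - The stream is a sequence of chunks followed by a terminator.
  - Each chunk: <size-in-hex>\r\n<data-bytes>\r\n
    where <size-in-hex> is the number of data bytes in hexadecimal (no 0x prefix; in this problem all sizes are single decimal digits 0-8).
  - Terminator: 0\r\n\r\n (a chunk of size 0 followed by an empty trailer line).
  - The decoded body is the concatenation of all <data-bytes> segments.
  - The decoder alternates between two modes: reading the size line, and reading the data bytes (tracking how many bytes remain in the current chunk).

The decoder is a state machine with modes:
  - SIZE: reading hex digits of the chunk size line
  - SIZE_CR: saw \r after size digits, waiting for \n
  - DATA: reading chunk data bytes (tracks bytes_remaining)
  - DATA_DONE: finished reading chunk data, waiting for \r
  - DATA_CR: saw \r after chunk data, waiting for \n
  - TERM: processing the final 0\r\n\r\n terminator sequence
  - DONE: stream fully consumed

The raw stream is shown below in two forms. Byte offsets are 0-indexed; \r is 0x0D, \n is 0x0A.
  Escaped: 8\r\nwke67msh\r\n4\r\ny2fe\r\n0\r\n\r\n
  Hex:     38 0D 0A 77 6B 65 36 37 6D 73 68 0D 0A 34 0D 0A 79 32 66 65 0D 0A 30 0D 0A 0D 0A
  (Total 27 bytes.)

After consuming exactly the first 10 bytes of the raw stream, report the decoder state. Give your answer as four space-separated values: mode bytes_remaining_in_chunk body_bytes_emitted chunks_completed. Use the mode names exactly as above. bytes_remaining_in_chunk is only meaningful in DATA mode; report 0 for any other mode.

Byte 0 = '8': mode=SIZE remaining=0 emitted=0 chunks_done=0
Byte 1 = 0x0D: mode=SIZE_CR remaining=0 emitted=0 chunks_done=0
Byte 2 = 0x0A: mode=DATA remaining=8 emitted=0 chunks_done=0
Byte 3 = 'w': mode=DATA remaining=7 emitted=1 chunks_done=0
Byte 4 = 'k': mode=DATA remaining=6 emitted=2 chunks_done=0
Byte 5 = 'e': mode=DATA remaining=5 emitted=3 chunks_done=0
Byte 6 = '6': mode=DATA remaining=4 emitted=4 chunks_done=0
Byte 7 = '7': mode=DATA remaining=3 emitted=5 chunks_done=0
Byte 8 = 'm': mode=DATA remaining=2 emitted=6 chunks_done=0
Byte 9 = 's': mode=DATA remaining=1 emitted=7 chunks_done=0

Answer: DATA 1 7 0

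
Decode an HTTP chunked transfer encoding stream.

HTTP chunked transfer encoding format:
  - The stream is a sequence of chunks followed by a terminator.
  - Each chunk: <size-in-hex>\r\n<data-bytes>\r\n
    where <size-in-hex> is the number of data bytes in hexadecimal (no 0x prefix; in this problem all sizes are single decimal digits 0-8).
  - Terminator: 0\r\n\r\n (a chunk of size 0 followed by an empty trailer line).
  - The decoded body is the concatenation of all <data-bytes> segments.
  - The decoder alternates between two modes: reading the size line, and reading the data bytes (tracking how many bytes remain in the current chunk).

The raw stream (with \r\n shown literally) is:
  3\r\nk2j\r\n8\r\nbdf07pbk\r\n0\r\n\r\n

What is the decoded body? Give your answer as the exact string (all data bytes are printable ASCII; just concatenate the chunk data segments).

Chunk 1: stream[0..1]='3' size=0x3=3, data at stream[3..6]='k2j' -> body[0..3], body so far='k2j'
Chunk 2: stream[8..9]='8' size=0x8=8, data at stream[11..19]='bdf07pbk' -> body[3..11], body so far='k2jbdf07pbk'
Chunk 3: stream[21..22]='0' size=0 (terminator). Final body='k2jbdf07pbk' (11 bytes)

Answer: k2jbdf07pbk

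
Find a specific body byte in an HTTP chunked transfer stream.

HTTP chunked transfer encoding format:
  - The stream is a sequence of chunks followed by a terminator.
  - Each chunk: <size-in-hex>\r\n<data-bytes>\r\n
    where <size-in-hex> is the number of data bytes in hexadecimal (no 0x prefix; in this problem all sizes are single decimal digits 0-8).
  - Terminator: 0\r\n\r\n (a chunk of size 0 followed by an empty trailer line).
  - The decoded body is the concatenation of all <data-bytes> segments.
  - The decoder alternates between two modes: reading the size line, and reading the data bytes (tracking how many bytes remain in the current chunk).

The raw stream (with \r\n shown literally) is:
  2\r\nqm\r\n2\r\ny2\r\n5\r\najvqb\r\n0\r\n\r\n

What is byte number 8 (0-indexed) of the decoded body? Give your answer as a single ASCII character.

Answer: b

Derivation:
Chunk 1: stream[0..1]='2' size=0x2=2, data at stream[3..5]='qm' -> body[0..2], body so far='qm'
Chunk 2: stream[7..8]='2' size=0x2=2, data at stream[10..12]='y2' -> body[2..4], body so far='qmy2'
Chunk 3: stream[14..15]='5' size=0x5=5, data at stream[17..22]='ajvqb' -> body[4..9], body so far='qmy2ajvqb'
Chunk 4: stream[24..25]='0' size=0 (terminator). Final body='qmy2ajvqb' (9 bytes)
Body byte 8 = 'b'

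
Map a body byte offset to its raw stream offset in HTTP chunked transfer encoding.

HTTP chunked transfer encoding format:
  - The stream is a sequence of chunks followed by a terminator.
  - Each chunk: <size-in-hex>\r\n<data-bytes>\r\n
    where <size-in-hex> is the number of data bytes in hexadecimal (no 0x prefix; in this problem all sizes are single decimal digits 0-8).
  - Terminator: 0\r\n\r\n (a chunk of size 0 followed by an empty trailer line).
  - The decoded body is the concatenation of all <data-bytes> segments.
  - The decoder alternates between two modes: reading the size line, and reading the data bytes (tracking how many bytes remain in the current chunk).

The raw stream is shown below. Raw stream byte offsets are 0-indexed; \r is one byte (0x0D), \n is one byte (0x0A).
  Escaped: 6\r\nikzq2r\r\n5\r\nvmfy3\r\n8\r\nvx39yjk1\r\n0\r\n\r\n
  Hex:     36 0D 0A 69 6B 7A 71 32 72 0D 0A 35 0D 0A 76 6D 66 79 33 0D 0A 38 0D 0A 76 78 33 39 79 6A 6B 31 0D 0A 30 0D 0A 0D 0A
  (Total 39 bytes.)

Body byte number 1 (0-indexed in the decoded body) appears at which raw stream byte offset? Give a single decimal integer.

Answer: 4

Derivation:
Chunk 1: stream[0..1]='6' size=0x6=6, data at stream[3..9]='ikzq2r' -> body[0..6], body so far='ikzq2r'
Chunk 2: stream[11..12]='5' size=0x5=5, data at stream[14..19]='vmfy3' -> body[6..11], body so far='ikzq2rvmfy3'
Chunk 3: stream[21..22]='8' size=0x8=8, data at stream[24..32]='vx39yjk1' -> body[11..19], body so far='ikzq2rvmfy3vx39yjk1'
Chunk 4: stream[34..35]='0' size=0 (terminator). Final body='ikzq2rvmfy3vx39yjk1' (19 bytes)
Body byte 1 at stream offset 4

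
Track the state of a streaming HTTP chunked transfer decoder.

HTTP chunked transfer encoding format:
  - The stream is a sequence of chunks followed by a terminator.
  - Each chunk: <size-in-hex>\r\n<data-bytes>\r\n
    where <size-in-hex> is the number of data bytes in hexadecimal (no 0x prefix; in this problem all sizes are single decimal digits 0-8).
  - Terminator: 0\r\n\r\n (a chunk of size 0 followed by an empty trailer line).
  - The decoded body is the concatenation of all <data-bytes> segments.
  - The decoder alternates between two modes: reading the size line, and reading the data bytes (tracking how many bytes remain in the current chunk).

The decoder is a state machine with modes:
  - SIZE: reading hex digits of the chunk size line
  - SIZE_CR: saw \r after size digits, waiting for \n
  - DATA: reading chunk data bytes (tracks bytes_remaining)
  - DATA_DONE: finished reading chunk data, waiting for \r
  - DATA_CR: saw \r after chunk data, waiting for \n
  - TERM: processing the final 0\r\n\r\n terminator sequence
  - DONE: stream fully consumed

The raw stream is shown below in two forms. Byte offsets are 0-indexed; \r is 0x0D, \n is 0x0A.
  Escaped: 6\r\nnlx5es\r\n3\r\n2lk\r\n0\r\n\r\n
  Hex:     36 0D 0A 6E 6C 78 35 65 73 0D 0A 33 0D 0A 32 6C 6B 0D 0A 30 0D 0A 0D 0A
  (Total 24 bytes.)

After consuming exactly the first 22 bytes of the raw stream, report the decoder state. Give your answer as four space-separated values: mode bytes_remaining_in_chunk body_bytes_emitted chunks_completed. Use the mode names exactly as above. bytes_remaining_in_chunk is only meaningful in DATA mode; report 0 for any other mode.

Byte 0 = '6': mode=SIZE remaining=0 emitted=0 chunks_done=0
Byte 1 = 0x0D: mode=SIZE_CR remaining=0 emitted=0 chunks_done=0
Byte 2 = 0x0A: mode=DATA remaining=6 emitted=0 chunks_done=0
Byte 3 = 'n': mode=DATA remaining=5 emitted=1 chunks_done=0
Byte 4 = 'l': mode=DATA remaining=4 emitted=2 chunks_done=0
Byte 5 = 'x': mode=DATA remaining=3 emitted=3 chunks_done=0
Byte 6 = '5': mode=DATA remaining=2 emitted=4 chunks_done=0
Byte 7 = 'e': mode=DATA remaining=1 emitted=5 chunks_done=0
Byte 8 = 's': mode=DATA_DONE remaining=0 emitted=6 chunks_done=0
Byte 9 = 0x0D: mode=DATA_CR remaining=0 emitted=6 chunks_done=0
Byte 10 = 0x0A: mode=SIZE remaining=0 emitted=6 chunks_done=1
Byte 11 = '3': mode=SIZE remaining=0 emitted=6 chunks_done=1
Byte 12 = 0x0D: mode=SIZE_CR remaining=0 emitted=6 chunks_done=1
Byte 13 = 0x0A: mode=DATA remaining=3 emitted=6 chunks_done=1
Byte 14 = '2': mode=DATA remaining=2 emitted=7 chunks_done=1
Byte 15 = 'l': mode=DATA remaining=1 emitted=8 chunks_done=1
Byte 16 = 'k': mode=DATA_DONE remaining=0 emitted=9 chunks_done=1
Byte 17 = 0x0D: mode=DATA_CR remaining=0 emitted=9 chunks_done=1
Byte 18 = 0x0A: mode=SIZE remaining=0 emitted=9 chunks_done=2
Byte 19 = '0': mode=SIZE remaining=0 emitted=9 chunks_done=2
Byte 20 = 0x0D: mode=SIZE_CR remaining=0 emitted=9 chunks_done=2
Byte 21 = 0x0A: mode=TERM remaining=0 emitted=9 chunks_done=2

Answer: TERM 0 9 2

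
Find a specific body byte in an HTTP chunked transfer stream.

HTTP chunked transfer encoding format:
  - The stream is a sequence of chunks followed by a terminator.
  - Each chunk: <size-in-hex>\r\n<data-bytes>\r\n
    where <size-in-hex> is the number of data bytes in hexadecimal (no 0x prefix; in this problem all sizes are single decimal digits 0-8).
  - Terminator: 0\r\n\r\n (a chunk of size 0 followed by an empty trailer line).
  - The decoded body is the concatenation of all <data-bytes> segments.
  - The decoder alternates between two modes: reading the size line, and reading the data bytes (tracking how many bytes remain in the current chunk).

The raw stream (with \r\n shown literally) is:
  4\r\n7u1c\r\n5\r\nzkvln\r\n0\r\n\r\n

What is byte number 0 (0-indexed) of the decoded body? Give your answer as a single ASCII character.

Answer: 7

Derivation:
Chunk 1: stream[0..1]='4' size=0x4=4, data at stream[3..7]='7u1c' -> body[0..4], body so far='7u1c'
Chunk 2: stream[9..10]='5' size=0x5=5, data at stream[12..17]='zkvln' -> body[4..9], body so far='7u1czkvln'
Chunk 3: stream[19..20]='0' size=0 (terminator). Final body='7u1czkvln' (9 bytes)
Body byte 0 = '7'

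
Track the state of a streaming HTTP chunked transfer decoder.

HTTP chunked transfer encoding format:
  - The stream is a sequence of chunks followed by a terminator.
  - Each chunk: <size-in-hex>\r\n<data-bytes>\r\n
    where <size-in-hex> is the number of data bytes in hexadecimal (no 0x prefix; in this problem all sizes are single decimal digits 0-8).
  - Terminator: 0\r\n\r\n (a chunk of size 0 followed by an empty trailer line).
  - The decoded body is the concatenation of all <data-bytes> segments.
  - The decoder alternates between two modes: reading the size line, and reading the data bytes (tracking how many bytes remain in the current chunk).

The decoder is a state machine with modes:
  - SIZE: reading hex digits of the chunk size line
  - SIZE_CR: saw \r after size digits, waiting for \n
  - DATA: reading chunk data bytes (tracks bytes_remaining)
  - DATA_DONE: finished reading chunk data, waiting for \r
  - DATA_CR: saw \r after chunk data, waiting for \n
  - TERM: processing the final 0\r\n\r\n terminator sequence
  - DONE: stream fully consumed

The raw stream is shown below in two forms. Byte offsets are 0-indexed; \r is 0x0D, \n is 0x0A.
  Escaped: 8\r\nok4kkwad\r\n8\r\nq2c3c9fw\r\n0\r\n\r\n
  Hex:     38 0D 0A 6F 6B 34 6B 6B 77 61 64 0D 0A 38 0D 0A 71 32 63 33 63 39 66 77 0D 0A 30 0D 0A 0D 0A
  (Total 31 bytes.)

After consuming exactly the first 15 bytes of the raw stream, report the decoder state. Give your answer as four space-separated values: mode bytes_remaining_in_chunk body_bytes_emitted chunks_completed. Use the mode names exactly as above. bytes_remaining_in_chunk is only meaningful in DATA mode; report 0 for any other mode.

Answer: SIZE_CR 0 8 1

Derivation:
Byte 0 = '8': mode=SIZE remaining=0 emitted=0 chunks_done=0
Byte 1 = 0x0D: mode=SIZE_CR remaining=0 emitted=0 chunks_done=0
Byte 2 = 0x0A: mode=DATA remaining=8 emitted=0 chunks_done=0
Byte 3 = 'o': mode=DATA remaining=7 emitted=1 chunks_done=0
Byte 4 = 'k': mode=DATA remaining=6 emitted=2 chunks_done=0
Byte 5 = '4': mode=DATA remaining=5 emitted=3 chunks_done=0
Byte 6 = 'k': mode=DATA remaining=4 emitted=4 chunks_done=0
Byte 7 = 'k': mode=DATA remaining=3 emitted=5 chunks_done=0
Byte 8 = 'w': mode=DATA remaining=2 emitted=6 chunks_done=0
Byte 9 = 'a': mode=DATA remaining=1 emitted=7 chunks_done=0
Byte 10 = 'd': mode=DATA_DONE remaining=0 emitted=8 chunks_done=0
Byte 11 = 0x0D: mode=DATA_CR remaining=0 emitted=8 chunks_done=0
Byte 12 = 0x0A: mode=SIZE remaining=0 emitted=8 chunks_done=1
Byte 13 = '8': mode=SIZE remaining=0 emitted=8 chunks_done=1
Byte 14 = 0x0D: mode=SIZE_CR remaining=0 emitted=8 chunks_done=1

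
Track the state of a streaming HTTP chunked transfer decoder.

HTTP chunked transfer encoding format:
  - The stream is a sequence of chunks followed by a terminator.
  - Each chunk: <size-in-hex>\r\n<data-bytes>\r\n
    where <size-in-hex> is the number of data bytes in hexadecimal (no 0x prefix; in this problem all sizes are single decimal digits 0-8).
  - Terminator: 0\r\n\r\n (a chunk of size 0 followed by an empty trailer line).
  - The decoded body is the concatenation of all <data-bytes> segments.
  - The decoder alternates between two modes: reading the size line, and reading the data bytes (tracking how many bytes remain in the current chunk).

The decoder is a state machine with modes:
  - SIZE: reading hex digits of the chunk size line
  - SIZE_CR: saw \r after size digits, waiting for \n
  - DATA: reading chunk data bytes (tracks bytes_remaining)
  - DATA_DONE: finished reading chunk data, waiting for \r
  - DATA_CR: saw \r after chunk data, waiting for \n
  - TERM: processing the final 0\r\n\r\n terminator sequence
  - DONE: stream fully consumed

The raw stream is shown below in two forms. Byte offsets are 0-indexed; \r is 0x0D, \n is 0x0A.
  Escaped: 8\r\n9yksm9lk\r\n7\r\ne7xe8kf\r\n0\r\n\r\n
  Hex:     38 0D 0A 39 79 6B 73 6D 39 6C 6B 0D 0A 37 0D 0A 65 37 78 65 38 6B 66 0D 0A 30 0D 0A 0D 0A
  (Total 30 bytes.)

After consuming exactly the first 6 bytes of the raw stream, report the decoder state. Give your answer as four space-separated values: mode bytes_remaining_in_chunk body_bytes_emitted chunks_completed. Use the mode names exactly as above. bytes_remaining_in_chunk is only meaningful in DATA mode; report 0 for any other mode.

Answer: DATA 5 3 0

Derivation:
Byte 0 = '8': mode=SIZE remaining=0 emitted=0 chunks_done=0
Byte 1 = 0x0D: mode=SIZE_CR remaining=0 emitted=0 chunks_done=0
Byte 2 = 0x0A: mode=DATA remaining=8 emitted=0 chunks_done=0
Byte 3 = '9': mode=DATA remaining=7 emitted=1 chunks_done=0
Byte 4 = 'y': mode=DATA remaining=6 emitted=2 chunks_done=0
Byte 5 = 'k': mode=DATA remaining=5 emitted=3 chunks_done=0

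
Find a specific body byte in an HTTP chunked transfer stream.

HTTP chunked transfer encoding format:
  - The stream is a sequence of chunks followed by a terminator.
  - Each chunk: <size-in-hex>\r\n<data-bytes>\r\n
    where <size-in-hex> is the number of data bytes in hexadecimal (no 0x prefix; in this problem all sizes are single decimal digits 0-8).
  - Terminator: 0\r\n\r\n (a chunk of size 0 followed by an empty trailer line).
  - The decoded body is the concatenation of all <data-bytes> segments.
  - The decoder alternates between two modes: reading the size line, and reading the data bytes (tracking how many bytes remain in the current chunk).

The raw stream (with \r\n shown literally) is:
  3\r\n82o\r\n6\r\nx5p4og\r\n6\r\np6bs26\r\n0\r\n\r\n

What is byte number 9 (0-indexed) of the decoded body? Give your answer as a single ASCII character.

Chunk 1: stream[0..1]='3' size=0x3=3, data at stream[3..6]='82o' -> body[0..3], body so far='82o'
Chunk 2: stream[8..9]='6' size=0x6=6, data at stream[11..17]='x5p4og' -> body[3..9], body so far='82ox5p4og'
Chunk 3: stream[19..20]='6' size=0x6=6, data at stream[22..28]='p6bs26' -> body[9..15], body so far='82ox5p4ogp6bs26'
Chunk 4: stream[30..31]='0' size=0 (terminator). Final body='82ox5p4ogp6bs26' (15 bytes)
Body byte 9 = 'p'

Answer: p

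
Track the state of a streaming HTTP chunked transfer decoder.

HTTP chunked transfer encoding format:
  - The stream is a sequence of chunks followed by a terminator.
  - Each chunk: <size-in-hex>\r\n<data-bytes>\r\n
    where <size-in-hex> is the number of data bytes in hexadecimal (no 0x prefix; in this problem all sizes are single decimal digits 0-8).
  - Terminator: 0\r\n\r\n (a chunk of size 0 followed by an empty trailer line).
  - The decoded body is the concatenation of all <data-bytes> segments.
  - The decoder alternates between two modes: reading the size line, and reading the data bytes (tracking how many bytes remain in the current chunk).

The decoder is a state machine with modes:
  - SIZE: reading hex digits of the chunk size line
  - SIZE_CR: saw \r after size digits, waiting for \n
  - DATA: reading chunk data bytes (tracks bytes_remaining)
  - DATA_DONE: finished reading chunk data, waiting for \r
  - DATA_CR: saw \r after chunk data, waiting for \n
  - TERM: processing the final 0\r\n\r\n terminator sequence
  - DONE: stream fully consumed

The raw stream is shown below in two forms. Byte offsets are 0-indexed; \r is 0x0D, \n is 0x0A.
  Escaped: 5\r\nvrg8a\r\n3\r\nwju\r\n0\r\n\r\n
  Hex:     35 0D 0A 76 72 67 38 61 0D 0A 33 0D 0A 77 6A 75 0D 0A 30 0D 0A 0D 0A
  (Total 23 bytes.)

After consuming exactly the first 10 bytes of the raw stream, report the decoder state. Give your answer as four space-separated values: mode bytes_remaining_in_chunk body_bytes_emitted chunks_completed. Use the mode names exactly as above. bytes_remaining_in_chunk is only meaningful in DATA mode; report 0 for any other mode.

Byte 0 = '5': mode=SIZE remaining=0 emitted=0 chunks_done=0
Byte 1 = 0x0D: mode=SIZE_CR remaining=0 emitted=0 chunks_done=0
Byte 2 = 0x0A: mode=DATA remaining=5 emitted=0 chunks_done=0
Byte 3 = 'v': mode=DATA remaining=4 emitted=1 chunks_done=0
Byte 4 = 'r': mode=DATA remaining=3 emitted=2 chunks_done=0
Byte 5 = 'g': mode=DATA remaining=2 emitted=3 chunks_done=0
Byte 6 = '8': mode=DATA remaining=1 emitted=4 chunks_done=0
Byte 7 = 'a': mode=DATA_DONE remaining=0 emitted=5 chunks_done=0
Byte 8 = 0x0D: mode=DATA_CR remaining=0 emitted=5 chunks_done=0
Byte 9 = 0x0A: mode=SIZE remaining=0 emitted=5 chunks_done=1

Answer: SIZE 0 5 1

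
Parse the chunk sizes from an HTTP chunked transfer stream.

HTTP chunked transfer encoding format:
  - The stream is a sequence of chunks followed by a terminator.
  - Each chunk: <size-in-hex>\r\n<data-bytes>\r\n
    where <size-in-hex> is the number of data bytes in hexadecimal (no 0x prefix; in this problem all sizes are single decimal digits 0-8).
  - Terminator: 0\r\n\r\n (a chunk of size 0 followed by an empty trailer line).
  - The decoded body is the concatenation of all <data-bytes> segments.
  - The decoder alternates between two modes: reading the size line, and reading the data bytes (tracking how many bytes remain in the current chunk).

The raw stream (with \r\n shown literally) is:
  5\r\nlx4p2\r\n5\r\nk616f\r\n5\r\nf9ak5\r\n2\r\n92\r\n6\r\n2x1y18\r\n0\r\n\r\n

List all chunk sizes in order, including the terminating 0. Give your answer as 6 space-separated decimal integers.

Answer: 5 5 5 2 6 0

Derivation:
Chunk 1: stream[0..1]='5' size=0x5=5, data at stream[3..8]='lx4p2' -> body[0..5], body so far='lx4p2'
Chunk 2: stream[10..11]='5' size=0x5=5, data at stream[13..18]='k616f' -> body[5..10], body so far='lx4p2k616f'
Chunk 3: stream[20..21]='5' size=0x5=5, data at stream[23..28]='f9ak5' -> body[10..15], body so far='lx4p2k616ff9ak5'
Chunk 4: stream[30..31]='2' size=0x2=2, data at stream[33..35]='92' -> body[15..17], body so far='lx4p2k616ff9ak592'
Chunk 5: stream[37..38]='6' size=0x6=6, data at stream[40..46]='2x1y18' -> body[17..23], body so far='lx4p2k616ff9ak5922x1y18'
Chunk 6: stream[48..49]='0' size=0 (terminator). Final body='lx4p2k616ff9ak5922x1y18' (23 bytes)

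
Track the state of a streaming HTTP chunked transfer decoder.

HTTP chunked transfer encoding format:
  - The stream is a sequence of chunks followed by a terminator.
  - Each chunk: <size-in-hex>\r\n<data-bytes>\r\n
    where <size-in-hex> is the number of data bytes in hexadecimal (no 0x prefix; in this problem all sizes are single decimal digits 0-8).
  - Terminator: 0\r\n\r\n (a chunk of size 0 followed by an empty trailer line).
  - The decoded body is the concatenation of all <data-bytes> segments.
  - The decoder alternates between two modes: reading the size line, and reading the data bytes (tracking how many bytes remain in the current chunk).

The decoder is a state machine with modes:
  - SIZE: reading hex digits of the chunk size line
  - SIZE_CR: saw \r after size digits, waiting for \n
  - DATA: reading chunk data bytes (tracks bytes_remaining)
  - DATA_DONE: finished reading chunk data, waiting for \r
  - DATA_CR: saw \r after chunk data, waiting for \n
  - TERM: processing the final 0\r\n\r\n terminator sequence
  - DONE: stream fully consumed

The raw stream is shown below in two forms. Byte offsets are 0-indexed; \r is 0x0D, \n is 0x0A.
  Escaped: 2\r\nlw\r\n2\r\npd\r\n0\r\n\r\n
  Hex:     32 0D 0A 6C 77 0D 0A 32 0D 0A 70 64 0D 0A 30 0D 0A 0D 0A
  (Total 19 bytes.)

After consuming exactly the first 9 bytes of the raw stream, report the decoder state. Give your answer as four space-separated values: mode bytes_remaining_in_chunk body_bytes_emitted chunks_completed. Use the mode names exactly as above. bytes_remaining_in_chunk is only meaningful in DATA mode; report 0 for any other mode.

Answer: SIZE_CR 0 2 1

Derivation:
Byte 0 = '2': mode=SIZE remaining=0 emitted=0 chunks_done=0
Byte 1 = 0x0D: mode=SIZE_CR remaining=0 emitted=0 chunks_done=0
Byte 2 = 0x0A: mode=DATA remaining=2 emitted=0 chunks_done=0
Byte 3 = 'l': mode=DATA remaining=1 emitted=1 chunks_done=0
Byte 4 = 'w': mode=DATA_DONE remaining=0 emitted=2 chunks_done=0
Byte 5 = 0x0D: mode=DATA_CR remaining=0 emitted=2 chunks_done=0
Byte 6 = 0x0A: mode=SIZE remaining=0 emitted=2 chunks_done=1
Byte 7 = '2': mode=SIZE remaining=0 emitted=2 chunks_done=1
Byte 8 = 0x0D: mode=SIZE_CR remaining=0 emitted=2 chunks_done=1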